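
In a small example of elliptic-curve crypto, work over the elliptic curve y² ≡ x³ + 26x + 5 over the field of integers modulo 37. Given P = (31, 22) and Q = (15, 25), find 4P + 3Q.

(15, 12)

First 4P:
Repeated addition: build up to 4P.
2P: tangent at (31, 22): λ = (3·31² + 26)/(2·22) ≡ 23/7. 7⁻¹ ≡ 16 (mod 37), so λ ≡ 23·16 ≡ 35.
  x = λ² - 31 - 31 = 1225 - 62 ≡ 16; y = λ·(31 - 16) - 22 ≡ 22. → (16, 22)
3P: (16, 22) + (31, 22). λ = (22 - 22)/(31 - 16) ≡ 0/15 mod 37. 15⁻¹ ≡ 5 (mod 37) since 15·5 = 75 ≡ 1, so λ ≡ 0.
  x = λ² - 16 - 31 = 0 - 47 ≡ 27; y = λ·(16 - 27) - 22 ≡ 15. → (27, 15)
4P: (27, 15) + (31, 22). λ = (22 - 15)/(31 - 27) ≡ 7/4 mod 37. 4⁻¹ ≡ 28 (mod 37), so λ ≡ 11.
  x = λ² - 27 - 31 = 121 - 58 ≡ 26; y = λ·(27 - 26) - 15 ≡ 33. → (26, 33)
4P = (26, 33).
Next 3Q:
Repeated addition: build up to 3Q.
2Q: tangent at (15, 25): λ = (3·15² + 26)/(2·25) ≡ 35/13. 13⁻¹ ≡ 20 (mod 37), so λ ≡ 35·20 ≡ 34.
  x = λ² - 15 - 15 = 1156 - 30 ≡ 16; y = λ·(15 - 16) - 25 ≡ 15. → (16, 15)
3Q: (16, 15) + (15, 25). λ = (25 - 15)/(15 - 16) ≡ 10/36 mod 37. 36⁻¹ ≡ 36 (mod 37), so λ ≡ 27.
  x = λ² - 16 - 15 = 729 - 31 ≡ 32; y = λ·(16 - 32) - 15 ≡ 34. → (32, 34)
3Q = (32, 34).
Finally 4P + 3Q:
(26, 33) + (32, 34). λ = (34 - 33)/(32 - 26) ≡ 1/6 mod 37. 6⁻¹ ≡ 31 (mod 37), so λ ≡ 31.
  x = λ² - 26 - 32 = 961 - 58 ≡ 15; y = λ·(26 - 15) - 33 ≡ 12. → (15, 12)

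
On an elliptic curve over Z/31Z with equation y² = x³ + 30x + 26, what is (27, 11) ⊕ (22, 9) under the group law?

(2, 30)

(27, 11) + (22, 9). λ = (9 - 11)/(22 - 27) ≡ 29/26 mod 31. 26⁻¹ ≡ 6 (mod 31), so λ ≡ 19.
  x = λ² - 27 - 22 = 361 - 49 ≡ 2; y = λ·(27 - 2) - 11 ≡ 30. → (2, 30)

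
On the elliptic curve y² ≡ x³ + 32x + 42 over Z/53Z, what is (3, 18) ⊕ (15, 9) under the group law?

(19, 47)

(3, 18) + (15, 9). λ = (9 - 18)/(15 - 3) ≡ 44/12 mod 53. 12⁻¹ ≡ 31 (mod 53), so λ ≡ 39.
  x = λ² - 3 - 15 = 1521 - 18 ≡ 19; y = λ·(3 - 19) - 18 ≡ 47. → (19, 47)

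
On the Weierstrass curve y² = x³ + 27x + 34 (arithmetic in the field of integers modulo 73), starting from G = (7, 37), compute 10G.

Repeated addition: build up to 10G.
2G: tangent at (7, 37): λ = (3·7² + 27)/(2·37) ≡ 28/1. 1⁻¹ ≡ 1 (mod 73) since 1·1 = 1 ≡ 1, so λ ≡ 28·1 ≡ 28.
  x = λ² - 7 - 7 = 784 - 14 ≡ 40; y = λ·(7 - 40) - 37 ≡ 61. → (40, 61)
3G: (40, 61) + (7, 37). λ = (37 - 61)/(7 - 40) ≡ 49/40 mod 73. 40⁻¹ ≡ 42 (mod 73), so λ ≡ 14.
  x = λ² - 40 - 7 = 196 - 47 ≡ 3; y = λ·(40 - 3) - 61 ≡ 19. → (3, 19)
4G: (3, 19) + (7, 37). λ = (37 - 19)/(7 - 3) ≡ 18/4 mod 73. 4⁻¹ ≡ 55 (mod 73), so λ ≡ 41.
  x = λ² - 3 - 7 = 1681 - 10 ≡ 65; y = λ·(3 - 65) - 19 ≡ 67. → (65, 67)
5G: (65, 67) + (7, 37). λ = (37 - 67)/(7 - 65) ≡ 43/15 mod 73. 15⁻¹ ≡ 39 (mod 73) since 15·39 = 585 ≡ 1, so λ ≡ 71.
  x = λ² - 65 - 7 = 5041 - 72 ≡ 5; y = λ·(65 - 5) - 67 ≡ 32. → (5, 32)
6G: (5, 32) + (7, 37). λ = (37 - 32)/(7 - 5) ≡ 5/2 mod 73. 2⁻¹ ≡ 37 (mod 73), so λ ≡ 39.
  x = λ² - 5 - 7 = 1521 - 12 ≡ 49; y = λ·(5 - 49) - 32 ≡ 4. → (49, 4)
7G: (49, 4) + (7, 37). λ = (37 - 4)/(7 - 49) ≡ 33/31 mod 73. 31⁻¹ ≡ 33 (mod 73), so λ ≡ 67.
  x = λ² - 49 - 7 = 4489 - 56 ≡ 53; y = λ·(49 - 53) - 4 ≡ 20. → (53, 20)
8G: (53, 20) + (7, 37). λ = (37 - 20)/(7 - 53) ≡ 17/27 mod 73. 27⁻¹ ≡ 46 (mod 73), so λ ≡ 52.
  x = λ² - 53 - 7 = 2704 - 60 ≡ 16; y = λ·(53 - 16) - 20 ≡ 6. → (16, 6)
9G: (16, 6) + (7, 37). λ = (37 - 6)/(7 - 16) ≡ 31/64 mod 73. 64⁻¹ ≡ 8 (mod 73) since 64·8 = 512 ≡ 1, so λ ≡ 29.
  x = λ² - 16 - 7 = 841 - 23 ≡ 15; y = λ·(16 - 15) - 6 ≡ 23. → (15, 23)
10G: (15, 23) + (7, 37). λ = (37 - 23)/(7 - 15) ≡ 14/65 mod 73. 65⁻¹ ≡ 9 (mod 73) since 65·9 = 585 ≡ 1, so λ ≡ 53.
  x = λ² - 15 - 7 = 2809 - 22 ≡ 13; y = λ·(15 - 13) - 23 ≡ 10. → (13, 10)

(13, 10)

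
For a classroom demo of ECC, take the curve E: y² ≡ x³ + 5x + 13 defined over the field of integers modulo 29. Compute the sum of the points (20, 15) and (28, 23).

(11, 23)

(20, 15) + (28, 23). λ = (23 - 15)/(28 - 20) ≡ 8/8 mod 29. 8⁻¹ ≡ 11 (mod 29) since 8·11 = 88 ≡ 1, so λ ≡ 1.
  x = λ² - 20 - 28 = 1 - 48 ≡ 11; y = λ·(20 - 11) - 15 ≡ 23. → (11, 23)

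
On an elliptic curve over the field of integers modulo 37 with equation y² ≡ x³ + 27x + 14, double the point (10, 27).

(33, 29)

tangent at (10, 27): λ = (3·10² + 27)/(2·27) ≡ 31/17. 17⁻¹ ≡ 24 (mod 37), so λ ≡ 31·24 ≡ 4.
  x = λ² - 10 - 10 = 16 - 20 ≡ 33; y = λ·(10 - 33) - 27 ≡ 29. → (33, 29)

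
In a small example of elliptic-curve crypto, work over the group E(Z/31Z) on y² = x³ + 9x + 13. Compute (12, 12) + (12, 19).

O

The two points share x = 12 and their y-coordinates satisfy 12 + 19 ≡ 0 (mod 31), so they are inverses. Their sum is ∞.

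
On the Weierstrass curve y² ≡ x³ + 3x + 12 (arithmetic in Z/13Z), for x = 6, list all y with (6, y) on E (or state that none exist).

x³ + 3x + 12 = 246 ≡ 12 (mod 13).
Square roots of 12 mod 13: 5 and 8 (since 5² = 25 ≡ 12).

5, 8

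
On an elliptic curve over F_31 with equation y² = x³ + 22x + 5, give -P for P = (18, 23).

(18, 8)

-(18, 23) = (18, -23 mod 31) = (18, 8).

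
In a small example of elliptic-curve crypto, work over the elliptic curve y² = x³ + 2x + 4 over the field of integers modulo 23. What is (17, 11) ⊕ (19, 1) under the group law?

(12, 10)

(17, 11) + (19, 1). λ = (1 - 11)/(19 - 17) ≡ 13/2 mod 23. 2⁻¹ ≡ 12 (mod 23) since 2·12 = 24 ≡ 1, so λ ≡ 18.
  x = λ² - 17 - 19 = 324 - 36 ≡ 12; y = λ·(17 - 12) - 11 ≡ 10. → (12, 10)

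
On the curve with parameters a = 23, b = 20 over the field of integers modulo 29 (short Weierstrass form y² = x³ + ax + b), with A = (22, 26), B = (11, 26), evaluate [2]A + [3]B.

First 2A:
Repeated addition: build up to 2A.
2A: tangent at (22, 26): λ = (3·22² + 23)/(2·26) ≡ 25/23. 23⁻¹ ≡ 24 (mod 29), so λ ≡ 25·24 ≡ 20.
  x = λ² - 22 - 22 = 400 - 44 ≡ 8; y = λ·(22 - 8) - 26 ≡ 22. → (8, 22)
2A = (8, 22).
Next 3B:
Repeated addition: build up to 3B.
2B: tangent at (11, 26): λ = (3·11² + 23)/(2·26) ≡ 9/23. 23⁻¹ ≡ 24 (mod 29) since 23·24 = 552 ≡ 1, so λ ≡ 9·24 ≡ 13.
  x = λ² - 11 - 11 = 169 - 22 ≡ 2; y = λ·(11 - 2) - 26 ≡ 4. → (2, 4)
3B: (2, 4) + (11, 26). λ = (26 - 4)/(11 - 2) ≡ 22/9 mod 29. 9⁻¹ ≡ 13 (mod 29) since 9·13 = 117 ≡ 1, so λ ≡ 25.
  x = λ² - 2 - 11 = 625 - 13 ≡ 3; y = λ·(2 - 3) - 4 ≡ 0. → (3, 0)
3B = (3, 0).
Finally 2A + 3B:
(8, 22) + (3, 0). λ = (0 - 22)/(3 - 8) ≡ 7/24 mod 29. 24⁻¹ ≡ 23 (mod 29), so λ ≡ 16.
  x = λ² - 8 - 3 = 256 - 11 ≡ 13; y = λ·(8 - 13) - 22 ≡ 14. → (13, 14)

(13, 14)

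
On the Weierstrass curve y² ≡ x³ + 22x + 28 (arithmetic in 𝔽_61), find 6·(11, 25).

Write P = (11, 25).
Repeated addition: build up to 6P.
2P: tangent at (11, 25): λ = (3·11² + 22)/(2·25) ≡ 19/50. 50⁻¹ ≡ 11 (mod 61), so λ ≡ 19·11 ≡ 26.
  x = λ² - 11 - 11 = 676 - 22 ≡ 44; y = λ·(11 - 44) - 25 ≡ 32. → (44, 32)
3P: (44, 32) + (11, 25). λ = (25 - 32)/(11 - 44) ≡ 54/28 mod 61. 28⁻¹ ≡ 24 (mod 61) since 28·24 = 672 ≡ 1, so λ ≡ 15.
  x = λ² - 44 - 11 = 225 - 55 ≡ 48; y = λ·(44 - 48) - 32 ≡ 30. → (48, 30)
4P: (48, 30) + (11, 25). λ = (25 - 30)/(11 - 48) ≡ 56/24 mod 61. 24⁻¹ ≡ 28 (mod 61), so λ ≡ 43.
  x = λ² - 48 - 11 = 1849 - 59 ≡ 21; y = λ·(48 - 21) - 30 ≡ 33. → (21, 33)
5P: (21, 33) + (11, 25). λ = (25 - 33)/(11 - 21) ≡ 53/51 mod 61. 51⁻¹ ≡ 6 (mod 61), so λ ≡ 13.
  x = λ² - 21 - 11 = 169 - 32 ≡ 15; y = λ·(21 - 15) - 33 ≡ 45. → (15, 45)
6P: (15, 45) + (11, 25). λ = (25 - 45)/(11 - 15) ≡ 41/57 mod 61. 57⁻¹ ≡ 15 (mod 61) since 57·15 = 855 ≡ 1, so λ ≡ 5.
  x = λ² - 15 - 11 = 25 - 26 ≡ 60; y = λ·(15 - 60) - 45 ≡ 35. → (60, 35)

(60, 35)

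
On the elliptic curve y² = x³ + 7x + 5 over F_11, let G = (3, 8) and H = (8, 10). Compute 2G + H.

(8, 1)

First 2G:
Repeated addition: build up to 2G.
2G: tangent at (3, 8): λ = (3·3² + 7)/(2·8) ≡ 1/5. 5⁻¹ ≡ 9 (mod 11), so λ ≡ 1·9 ≡ 9.
  x = λ² - 3 - 3 = 81 - 6 ≡ 9; y = λ·(3 - 9) - 8 ≡ 4. → (9, 4)
2G = (9, 4).
Finally 2G + H:
(9, 4) + (8, 10). λ = (10 - 4)/(8 - 9) ≡ 6/10 mod 11. 10⁻¹ ≡ 10 (mod 11), so λ ≡ 5.
  x = λ² - 9 - 8 = 25 - 17 ≡ 8; y = λ·(9 - 8) - 4 ≡ 1. → (8, 1)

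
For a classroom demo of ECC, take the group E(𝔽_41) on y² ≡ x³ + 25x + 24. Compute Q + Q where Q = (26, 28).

(12, 24)

tangent at (26, 28): λ = (3·26² + 25)/(2·28) ≡ 3/15. 15⁻¹ ≡ 11 (mod 41), so λ ≡ 3·11 ≡ 33.
  x = λ² - 26 - 26 = 1089 - 52 ≡ 12; y = λ·(26 - 12) - 28 ≡ 24. → (12, 24)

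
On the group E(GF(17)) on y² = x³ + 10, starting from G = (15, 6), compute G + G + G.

Repeated addition: build up to 3G.
2G: tangent at (15, 6): λ = (3·15² + 0)/(2·6) ≡ 12/12. 12⁻¹ ≡ 10 (mod 17), so λ ≡ 12·10 ≡ 1.
  x = λ² - 15 - 15 = 1 - 30 ≡ 5; y = λ·(15 - 5) - 6 ≡ 4. → (5, 4)
3G: (5, 4) + (15, 6). λ = (6 - 4)/(15 - 5) ≡ 2/10 mod 17. 10⁻¹ ≡ 12 (mod 17), so λ ≡ 7.
  x = λ² - 5 - 15 = 49 - 20 ≡ 12; y = λ·(5 - 12) - 4 ≡ 15. → (12, 15)

(12, 15)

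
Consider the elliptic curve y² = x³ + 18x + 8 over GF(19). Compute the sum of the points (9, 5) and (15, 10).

(11, 6)

(9, 5) + (15, 10). λ = (10 - 5)/(15 - 9) ≡ 5/6 mod 19. 6⁻¹ ≡ 16 (mod 19), so λ ≡ 4.
  x = λ² - 9 - 15 = 16 - 24 ≡ 11; y = λ·(9 - 11) - 5 ≡ 6. → (11, 6)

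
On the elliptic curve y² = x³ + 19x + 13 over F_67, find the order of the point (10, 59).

2P: tangent at (10, 59): λ = (3·10² + 19)/(2·59) ≡ 51/51. 51⁻¹ ≡ 46 (mod 67) since 51·46 = 2346 ≡ 1, so λ ≡ 51·46 ≡ 1.
  x = λ² - 10 - 10 = 1 - 20 ≡ 48; y = λ·(10 - 48) - 59 ≡ 37. → (48, 37)
3P: (48, 37) + (10, 59). λ = (59 - 37)/(10 - 48) ≡ 22/29 mod 67. 29⁻¹ ≡ 37 (mod 67), so λ ≡ 10.
  x = λ² - 48 - 10 = 100 - 58 ≡ 42; y = λ·(48 - 42) - 37 ≡ 23. → (42, 23)
4P: (42, 23) + (10, 59). λ = (59 - 23)/(10 - 42) ≡ 36/35 mod 67. 35⁻¹ ≡ 23 (mod 67) since 35·23 = 805 ≡ 1, so λ ≡ 24.
  x = λ² - 42 - 10 = 576 - 52 ≡ 55; y = λ·(42 - 55) - 23 ≡ 0. → (55, 0)
5P: (55, 0) + (10, 59). λ = (59 - 0)/(10 - 55) ≡ 59/22 mod 67. 22⁻¹ ≡ 64 (mod 67), so λ ≡ 24.
  x = λ² - 55 - 10 = 576 - 65 ≡ 42; y = λ·(55 - 42) - 0 ≡ 44. → (42, 44)
6P: (42, 44) + (10, 59). λ = (59 - 44)/(10 - 42) ≡ 15/35 mod 67. 35⁻¹ ≡ 23 (mod 67), so λ ≡ 10.
  x = λ² - 42 - 10 = 100 - 52 ≡ 48; y = λ·(42 - 48) - 44 ≡ 30. → (48, 30)
7P: (48, 30) + (10, 59). λ = (59 - 30)/(10 - 48) ≡ 29/29 mod 67. 29⁻¹ ≡ 37 (mod 67) since 29·37 = 1073 ≡ 1, so λ ≡ 1.
  x = λ² - 48 - 10 = 1 - 58 ≡ 10; y = λ·(48 - 10) - 30 ≡ 8. → (10, 8)
8P: (10, 8) + (10, 59): same x and y₁ ≡ -y₂, so the sum is O.
8P = O, so the order is 8.

8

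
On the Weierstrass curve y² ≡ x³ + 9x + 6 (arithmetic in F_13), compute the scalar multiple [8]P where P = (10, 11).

Repeated addition: build up to 8P.
2P: tangent at (10, 11): λ = (3·10² + 9)/(2·11) ≡ 10/9. 9⁻¹ ≡ 3 (mod 13), so λ ≡ 10·3 ≡ 4.
  x = λ² - 10 - 10 = 16 - 20 ≡ 9; y = λ·(10 - 9) - 11 ≡ 6. → (9, 6)
3P: (9, 6) + (10, 11). λ = (11 - 6)/(10 - 9) ≡ 5/1 mod 13. 1⁻¹ ≡ 1 (mod 13), so λ ≡ 5.
  x = λ² - 9 - 10 = 25 - 19 ≡ 6; y = λ·(9 - 6) - 6 ≡ 9. → (6, 9)
4P: (6, 9) + (10, 11). λ = (11 - 9)/(10 - 6) ≡ 2/4 mod 13. 4⁻¹ ≡ 10 (mod 13) since 4·10 = 40 ≡ 1, so λ ≡ 7.
  x = λ² - 6 - 10 = 49 - 16 ≡ 7; y = λ·(6 - 7) - 9 ≡ 10. → (7, 10)
5P: (7, 10) + (10, 11). λ = (11 - 10)/(10 - 7) ≡ 1/3 mod 13. 3⁻¹ ≡ 9 (mod 13), so λ ≡ 9.
  x = λ² - 7 - 10 = 81 - 17 ≡ 12; y = λ·(7 - 12) - 10 ≡ 10. → (12, 10)
6P: (12, 10) + (10, 11). λ = (11 - 10)/(10 - 12) ≡ 1/11 mod 13. 11⁻¹ ≡ 6 (mod 13), so λ ≡ 6.
  x = λ² - 12 - 10 = 36 - 22 ≡ 1; y = λ·(12 - 1) - 10 ≡ 4. → (1, 4)
7P: (1, 4) + (10, 11). λ = (11 - 4)/(10 - 1) ≡ 7/9 mod 13. 9⁻¹ ≡ 3 (mod 13) since 9·3 = 27 ≡ 1, so λ ≡ 8.
  x = λ² - 1 - 10 = 64 - 11 ≡ 1; y = λ·(1 - 1) - 4 ≡ 9. → (1, 9)
8P: (1, 9) + (10, 11). λ = (11 - 9)/(10 - 1) ≡ 2/9 mod 13. 9⁻¹ ≡ 3 (mod 13) since 9·3 = 27 ≡ 1, so λ ≡ 6.
  x = λ² - 1 - 10 = 36 - 11 ≡ 12; y = λ·(1 - 12) - 9 ≡ 3. → (12, 3)

(12, 3)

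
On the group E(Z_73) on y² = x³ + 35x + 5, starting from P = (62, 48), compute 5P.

(22, 53)

Repeated addition: build up to 5P.
2P: tangent at (62, 48): λ = (3·62² + 35)/(2·48) ≡ 33/23. 23⁻¹ ≡ 54 (mod 73), so λ ≡ 33·54 ≡ 30.
  x = λ² - 62 - 62 = 900 - 124 ≡ 46; y = λ·(62 - 46) - 48 ≡ 67. → (46, 67)
3P: (46, 67) + (62, 48). λ = (48 - 67)/(62 - 46) ≡ 54/16 mod 73. 16⁻¹ ≡ 32 (mod 73), so λ ≡ 49.
  x = λ² - 46 - 62 = 2401 - 108 ≡ 30; y = λ·(46 - 30) - 67 ≡ 60. → (30, 60)
4P: (30, 60) + (62, 48). λ = (48 - 60)/(62 - 30) ≡ 61/32 mod 73. 32⁻¹ ≡ 16 (mod 73), so λ ≡ 27.
  x = λ² - 30 - 62 = 729 - 92 ≡ 53; y = λ·(30 - 53) - 60 ≡ 49. → (53, 49)
5P: (53, 49) + (62, 48). λ = (48 - 49)/(62 - 53) ≡ 72/9 mod 73. 9⁻¹ ≡ 65 (mod 73), so λ ≡ 8.
  x = λ² - 53 - 62 = 64 - 115 ≡ 22; y = λ·(53 - 22) - 49 ≡ 53. → (22, 53)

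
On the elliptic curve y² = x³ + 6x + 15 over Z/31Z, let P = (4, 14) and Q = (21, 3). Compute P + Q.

(15, 15)

(4, 14) + (21, 3). λ = (3 - 14)/(21 - 4) ≡ 20/17 mod 31. 17⁻¹ ≡ 11 (mod 31) since 17·11 = 187 ≡ 1, so λ ≡ 3.
  x = λ² - 4 - 21 = 9 - 25 ≡ 15; y = λ·(4 - 15) - 14 ≡ 15. → (15, 15)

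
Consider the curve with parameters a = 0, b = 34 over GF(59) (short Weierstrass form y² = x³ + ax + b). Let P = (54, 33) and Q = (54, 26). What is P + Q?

O

The two points share x = 54 and their y-coordinates satisfy 33 + 26 ≡ 0 (mod 59), so they are inverses. Their sum is O.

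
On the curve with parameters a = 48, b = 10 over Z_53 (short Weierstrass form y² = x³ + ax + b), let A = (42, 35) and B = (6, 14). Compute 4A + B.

(0, 13)

First 4A:
Double-and-add on 4 = (100)₂. Start with A = (42, 35) for the leading 1-bit.
double: tangent at (42, 35): λ = (3·42² + 48)/(2·35) ≡ 40/17. 17⁻¹ ≡ 25 (mod 53), so λ ≡ 40·25 ≡ 46.
  x = λ² - 42 - 42 = 2116 - 84 ≡ 18; y = λ·(42 - 18) - 35 ≡ 9. → (18, 9)
double: tangent at (18, 9): λ = (3·18² + 48)/(2·9) ≡ 13/18. 18⁻¹ ≡ 3 (mod 53), so λ ≡ 13·3 ≡ 39.
  x = λ² - 18 - 18 = 1521 - 36 ≡ 1; y = λ·(18 - 1) - 9 ≡ 18. → (1, 18)
4A = (1, 18).
Finally 4A + B:
(1, 18) + (6, 14). λ = (14 - 18)/(6 - 1) ≡ 49/5 mod 53. 5⁻¹ ≡ 32 (mod 53), so λ ≡ 31.
  x = λ² - 1 - 6 = 961 - 7 ≡ 0; y = λ·(1 - 0) - 18 ≡ 13. → (0, 13)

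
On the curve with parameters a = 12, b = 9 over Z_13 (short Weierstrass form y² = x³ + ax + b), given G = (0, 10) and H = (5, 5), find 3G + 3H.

First 3G:
Repeated addition: build up to 3G.
2G: tangent at (0, 10): λ = (3·0² + 12)/(2·10) ≡ 12/7. 7⁻¹ ≡ 2 (mod 13) since 7·2 = 14 ≡ 1, so λ ≡ 12·2 ≡ 11.
  x = λ² - 0 - 0 = 121 - 0 ≡ 4; y = λ·(0 - 4) - 10 ≡ 11. → (4, 11)
3G: (4, 11) + (0, 10). λ = (10 - 11)/(0 - 4) ≡ 12/9 mod 13. 9⁻¹ ≡ 3 (mod 13), so λ ≡ 10.
  x = λ² - 4 - 0 = 100 - 4 ≡ 5; y = λ·(4 - 5) - 11 ≡ 5. → (5, 5)
3G = (5, 5).
Next 3H:
Repeated addition: build up to 3H.
2H: tangent at (5, 5): λ = (3·5² + 12)/(2·5) ≡ 9/10. 10⁻¹ ≡ 4 (mod 13), so λ ≡ 9·4 ≡ 10.
  x = λ² - 5 - 5 = 100 - 10 ≡ 12; y = λ·(5 - 12) - 5 ≡ 3. → (12, 3)
3H: (12, 3) + (5, 5). λ = (5 - 3)/(5 - 12) ≡ 2/6 mod 13. 6⁻¹ ≡ 11 (mod 13) since 6·11 = 66 ≡ 1, so λ ≡ 9.
  x = λ² - 12 - 5 = 81 - 17 ≡ 12; y = λ·(12 - 12) - 3 ≡ 10. → (12, 10)
3H = (12, 10).
Finally 3G + 3H:
(5, 5) + (12, 10). λ = (10 - 5)/(12 - 5) ≡ 5/7 mod 13. 7⁻¹ ≡ 2 (mod 13) since 7·2 = 14 ≡ 1, so λ ≡ 10.
  x = λ² - 5 - 12 = 100 - 17 ≡ 5; y = λ·(5 - 5) - 5 ≡ 8. → (5, 8)

(5, 8)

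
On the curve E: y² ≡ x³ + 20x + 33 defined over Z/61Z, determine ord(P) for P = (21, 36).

2P: tangent at (21, 36): λ = (3·21² + 20)/(2·36) ≡ 1/11. 11⁻¹ ≡ 50 (mod 61) since 11·50 = 550 ≡ 1, so λ ≡ 1·50 ≡ 50.
  x = λ² - 21 - 21 = 2500 - 42 ≡ 18; y = λ·(21 - 18) - 36 ≡ 53. → (18, 53)
3P: (18, 53) + (21, 36). λ = (36 - 53)/(21 - 18) ≡ 44/3 mod 61. 3⁻¹ ≡ 41 (mod 61) since 3·41 = 123 ≡ 1, so λ ≡ 35.
  x = λ² - 18 - 21 = 1225 - 39 ≡ 27; y = λ·(18 - 27) - 53 ≡ 59. → (27, 59)
4P: (27, 59) + (21, 36). λ = (36 - 59)/(21 - 27) ≡ 38/55 mod 61. 55⁻¹ ≡ 10 (mod 61) since 55·10 = 550 ≡ 1, so λ ≡ 14.
  x = λ² - 27 - 21 = 196 - 48 ≡ 26; y = λ·(27 - 26) - 59 ≡ 16. → (26, 16)
5P: (26, 16) + (21, 36). λ = (36 - 16)/(21 - 26) ≡ 20/56 mod 61. 56⁻¹ ≡ 12 (mod 61) since 56·12 = 672 ≡ 1, so λ ≡ 57.
  x = λ² - 26 - 21 = 3249 - 47 ≡ 30; y = λ·(26 - 30) - 16 ≡ 0. → (30, 0)
6P: (30, 0) + (21, 36). λ = (36 - 0)/(21 - 30) ≡ 36/52 mod 61. 52⁻¹ ≡ 27 (mod 61) since 52·27 = 1404 ≡ 1, so λ ≡ 57.
  x = λ² - 30 - 21 = 3249 - 51 ≡ 26; y = λ·(30 - 26) - 0 ≡ 45. → (26, 45)
7P: (26, 45) + (21, 36). λ = (36 - 45)/(21 - 26) ≡ 52/56 mod 61. 56⁻¹ ≡ 12 (mod 61) since 56·12 = 672 ≡ 1, so λ ≡ 14.
  x = λ² - 26 - 21 = 196 - 47 ≡ 27; y = λ·(26 - 27) - 45 ≡ 2. → (27, 2)
8P: (27, 2) + (21, 36). λ = (36 - 2)/(21 - 27) ≡ 34/55 mod 61. 55⁻¹ ≡ 10 (mod 61) since 55·10 = 550 ≡ 1, so λ ≡ 35.
  x = λ² - 27 - 21 = 1225 - 48 ≡ 18; y = λ·(27 - 18) - 2 ≡ 8. → (18, 8)
9P: (18, 8) + (21, 36). λ = (36 - 8)/(21 - 18) ≡ 28/3 mod 61. 3⁻¹ ≡ 41 (mod 61), so λ ≡ 50.
  x = λ² - 18 - 21 = 2500 - 39 ≡ 21; y = λ·(18 - 21) - 8 ≡ 25. → (21, 25)
10P: (21, 25) + (21, 36): same x and y₁ ≡ -y₂, so the sum is 𝒪.
10P = 𝒪, so the order is 10.

10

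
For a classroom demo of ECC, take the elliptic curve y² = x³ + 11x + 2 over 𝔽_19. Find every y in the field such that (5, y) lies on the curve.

7, 12

x³ + 11x + 2 = 182 ≡ 11 (mod 19).
Square roots of 11 mod 19: 7 and 12 (since 7² = 49 ≡ 11).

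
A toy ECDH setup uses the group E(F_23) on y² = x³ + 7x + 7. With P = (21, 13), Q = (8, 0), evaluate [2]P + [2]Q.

First 2P:
Repeated addition: build up to 2P.
2P: tangent at (21, 13): λ = (3·21² + 7)/(2·13) ≡ 19/3. 3⁻¹ ≡ 8 (mod 23), so λ ≡ 19·8 ≡ 14.
  x = λ² - 21 - 21 = 196 - 42 ≡ 16; y = λ·(21 - 16) - 13 ≡ 11. → (16, 11)
2P = (16, 11).
Next 2Q:
Repeated addition: build up to 2Q.
2Q: (8, 0) + (8, 0): same x and y₁ ≡ -y₂, so the sum is 𝒪.
2Q = 𝒪.
Finally 2P + 2Q:
(16, 11) + 𝒪 = (16, 11) (identity).

(16, 11)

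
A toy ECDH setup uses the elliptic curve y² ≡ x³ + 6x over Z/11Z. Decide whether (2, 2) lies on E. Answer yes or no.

y² = 2² ≡ 4; x³ + 6x + 0 = 20 ≡ 9 (mod 11). 4 ≠ 9.

no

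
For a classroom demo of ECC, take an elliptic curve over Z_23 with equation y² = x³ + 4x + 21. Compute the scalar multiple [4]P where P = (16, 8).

(13, 4)

Repeated addition: build up to 4P.
2P: tangent at (16, 8): λ = (3·16² + 4)/(2·8) ≡ 13/16. 16⁻¹ ≡ 13 (mod 23) since 16·13 = 208 ≡ 1, so λ ≡ 13·13 ≡ 8.
  x = λ² - 16 - 16 = 64 - 32 ≡ 9; y = λ·(16 - 9) - 8 ≡ 2. → (9, 2)
3P: (9, 2) + (16, 8). λ = (8 - 2)/(16 - 9) ≡ 6/7 mod 23. 7⁻¹ ≡ 10 (mod 23), so λ ≡ 14.
  x = λ² - 9 - 16 = 196 - 25 ≡ 10; y = λ·(9 - 10) - 2 ≡ 7. → (10, 7)
4P: (10, 7) + (16, 8). λ = (8 - 7)/(16 - 10) ≡ 1/6 mod 23. 6⁻¹ ≡ 4 (mod 23) since 6·4 = 24 ≡ 1, so λ ≡ 4.
  x = λ² - 10 - 16 = 16 - 26 ≡ 13; y = λ·(10 - 13) - 7 ≡ 4. → (13, 4)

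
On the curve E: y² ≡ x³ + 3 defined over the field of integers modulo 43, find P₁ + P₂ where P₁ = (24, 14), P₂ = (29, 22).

(39, 5)

(24, 14) + (29, 22). λ = (22 - 14)/(29 - 24) ≡ 8/5 mod 43. 5⁻¹ ≡ 26 (mod 43), so λ ≡ 36.
  x = λ² - 24 - 29 = 1296 - 53 ≡ 39; y = λ·(24 - 39) - 14 ≡ 5. → (39, 5)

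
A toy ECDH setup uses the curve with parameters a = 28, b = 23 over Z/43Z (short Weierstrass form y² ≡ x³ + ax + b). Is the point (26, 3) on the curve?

y² = 3² ≡ 9; x³ + 28x + 23 = 18327 ≡ 9 (mod 43). 9 = 9.

yes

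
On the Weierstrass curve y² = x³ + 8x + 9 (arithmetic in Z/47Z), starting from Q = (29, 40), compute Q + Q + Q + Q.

(16, 12)

Repeated addition: build up to 4Q.
2Q: tangent at (29, 40): λ = (3·29² + 8)/(2·40) ≡ 40/33. 33⁻¹ ≡ 10 (mod 47), so λ ≡ 40·10 ≡ 24.
  x = λ² - 29 - 29 = 576 - 58 ≡ 1; y = λ·(29 - 1) - 40 ≡ 21. → (1, 21)
3Q: (1, 21) + (29, 40). λ = (40 - 21)/(29 - 1) ≡ 19/28 mod 47. 28⁻¹ ≡ 42 (mod 47) since 28·42 = 1176 ≡ 1, so λ ≡ 46.
  x = λ² - 1 - 29 = 2116 - 30 ≡ 18; y = λ·(1 - 18) - 21 ≡ 43. → (18, 43)
4Q: (18, 43) + (29, 40). λ = (40 - 43)/(29 - 18) ≡ 44/11 mod 47. 11⁻¹ ≡ 30 (mod 47) since 11·30 = 330 ≡ 1, so λ ≡ 4.
  x = λ² - 18 - 29 = 16 - 47 ≡ 16; y = λ·(18 - 16) - 43 ≡ 12. → (16, 12)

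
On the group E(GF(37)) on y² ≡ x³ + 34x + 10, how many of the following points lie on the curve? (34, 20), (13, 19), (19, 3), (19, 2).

(34, 20): 20² ≡ 30, rhs ≡ 29 → off.
(13, 19): 19² ≡ 28, rhs ≡ 22 → off.
(19, 3): 3² ≡ 9, rhs ≡ 4 → off.
(19, 2): 2² ≡ 4, rhs ≡ 4 → on.

1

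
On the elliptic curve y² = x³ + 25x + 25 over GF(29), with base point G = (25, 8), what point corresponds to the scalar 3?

(19, 14)

Repeated addition: build up to 3G.
2G: tangent at (25, 8): λ = (3·25² + 25)/(2·8) ≡ 15/16. 16⁻¹ ≡ 20 (mod 29) since 16·20 = 320 ≡ 1, so λ ≡ 15·20 ≡ 10.
  x = λ² - 25 - 25 = 100 - 50 ≡ 21; y = λ·(25 - 21) - 8 ≡ 3. → (21, 3)
3G: (21, 3) + (25, 8). λ = (8 - 3)/(25 - 21) ≡ 5/4 mod 29. 4⁻¹ ≡ 22 (mod 29), so λ ≡ 23.
  x = λ² - 21 - 25 = 529 - 46 ≡ 19; y = λ·(21 - 19) - 3 ≡ 14. → (19, 14)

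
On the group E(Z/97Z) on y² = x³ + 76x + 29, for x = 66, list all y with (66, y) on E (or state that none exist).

x³ + 76x + 29 = 292541 ≡ 86 (mod 97).
Square roots of 86 mod 97: 38 and 59 (since 38² = 1444 ≡ 86).

38, 59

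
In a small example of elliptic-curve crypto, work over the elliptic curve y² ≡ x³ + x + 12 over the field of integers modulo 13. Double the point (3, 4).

tangent at (3, 4): λ = (3·3² + 1)/(2·4) ≡ 2/8. 8⁻¹ ≡ 5 (mod 13), so λ ≡ 2·5 ≡ 10.
  x = λ² - 3 - 3 = 100 - 6 ≡ 3; y = λ·(3 - 3) - 4 ≡ 9. → (3, 9)

(3, 9)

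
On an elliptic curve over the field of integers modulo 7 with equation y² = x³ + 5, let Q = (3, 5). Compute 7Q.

Repeated addition: build up to 7Q.
2Q: tangent at (3, 5): λ = (3·3² + 0)/(2·5) ≡ 6/3. 3⁻¹ ≡ 5 (mod 7) since 3·5 = 15 ≡ 1, so λ ≡ 6·5 ≡ 2.
  x = λ² - 3 - 3 = 4 - 6 ≡ 5; y = λ·(3 - 5) - 5 ≡ 5. → (5, 5)
3Q: (5, 5) + (3, 5). λ = (5 - 5)/(3 - 5) ≡ 0/5 mod 7. 5⁻¹ ≡ 3 (mod 7), so λ ≡ 0.
  x = λ² - 5 - 3 = 0 - 8 ≡ 6; y = λ·(5 - 6) - 5 ≡ 2. → (6, 2)
4Q: (6, 2) + (3, 5). λ = (5 - 2)/(3 - 6) ≡ 3/4 mod 7. 4⁻¹ ≡ 2 (mod 7), so λ ≡ 6.
  x = λ² - 6 - 3 = 36 - 9 ≡ 6; y = λ·(6 - 6) - 2 ≡ 5. → (6, 5)
5Q: (6, 5) + (3, 5). λ = (5 - 5)/(3 - 6) ≡ 0/4 mod 7. 4⁻¹ ≡ 2 (mod 7), so λ ≡ 0.
  x = λ² - 6 - 3 = 0 - 9 ≡ 5; y = λ·(6 - 5) - 5 ≡ 2. → (5, 2)
6Q: (5, 2) + (3, 5). λ = (5 - 2)/(3 - 5) ≡ 3/5 mod 7. 5⁻¹ ≡ 3 (mod 7), so λ ≡ 2.
  x = λ² - 5 - 3 = 4 - 8 ≡ 3; y = λ·(5 - 3) - 2 ≡ 2. → (3, 2)
7Q: (3, 2) + (3, 5): same x and y₁ ≡ -y₂, so the sum is ∞.

O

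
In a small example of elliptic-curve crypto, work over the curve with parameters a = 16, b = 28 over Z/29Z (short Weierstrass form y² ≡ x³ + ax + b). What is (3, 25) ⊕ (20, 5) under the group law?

(12, 18)

(3, 25) + (20, 5). λ = (5 - 25)/(20 - 3) ≡ 9/17 mod 29. 17⁻¹ ≡ 12 (mod 29) since 17·12 = 204 ≡ 1, so λ ≡ 21.
  x = λ² - 3 - 20 = 441 - 23 ≡ 12; y = λ·(3 - 12) - 25 ≡ 18. → (12, 18)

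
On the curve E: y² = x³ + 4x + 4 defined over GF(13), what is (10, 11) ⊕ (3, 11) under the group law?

(0, 2)

(10, 11) + (3, 11). λ = (11 - 11)/(3 - 10) ≡ 0/6 mod 13. 6⁻¹ ≡ 11 (mod 13) since 6·11 = 66 ≡ 1, so λ ≡ 0.
  x = λ² - 10 - 3 = 0 - 13 ≡ 0; y = λ·(10 - 0) - 11 ≡ 2. → (0, 2)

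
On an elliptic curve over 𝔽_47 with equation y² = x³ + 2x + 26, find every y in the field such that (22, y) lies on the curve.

7, 40

x³ + 2x + 26 = 10718 ≡ 2 (mod 47).
Square roots of 2 mod 47: 7 and 40 (since 7² = 49 ≡ 2).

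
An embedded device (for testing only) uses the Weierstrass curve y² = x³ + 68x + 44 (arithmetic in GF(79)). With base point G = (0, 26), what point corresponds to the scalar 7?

(40, 76)

Repeated addition: build up to 7G.
2G: tangent at (0, 26): λ = (3·0² + 68)/(2·26) ≡ 68/52. 52⁻¹ ≡ 38 (mod 79), so λ ≡ 68·38 ≡ 56.
  x = λ² - 0 - 0 = 3136 - 0 ≡ 55; y = λ·(0 - 55) - 26 ≡ 54. → (55, 54)
3G: (55, 54) + (0, 26). λ = (26 - 54)/(0 - 55) ≡ 51/24 mod 79. 24⁻¹ ≡ 56 (mod 79) since 24·56 = 1344 ≡ 1, so λ ≡ 12.
  x = λ² - 55 - 0 = 144 - 55 ≡ 10; y = λ·(55 - 10) - 54 ≡ 12. → (10, 12)
4G: (10, 12) + (0, 26). λ = (26 - 12)/(0 - 10) ≡ 14/69 mod 79. 69⁻¹ ≡ 71 (mod 79) since 69·71 = 4899 ≡ 1, so λ ≡ 46.
  x = λ² - 10 - 0 = 2116 - 10 ≡ 52; y = λ·(10 - 52) - 12 ≡ 31. → (52, 31)
5G: (52, 31) + (0, 26). λ = (26 - 31)/(0 - 52) ≡ 74/27 mod 79. 27⁻¹ ≡ 41 (mod 79), so λ ≡ 32.
  x = λ² - 52 - 0 = 1024 - 52 ≡ 24; y = λ·(52 - 24) - 31 ≡ 75. → (24, 75)
6G: (24, 75) + (0, 26). λ = (26 - 75)/(0 - 24) ≡ 30/55 mod 79. 55⁻¹ ≡ 23 (mod 79) since 55·23 = 1265 ≡ 1, so λ ≡ 58.
  x = λ² - 24 - 0 = 3364 - 24 ≡ 22; y = λ·(24 - 22) - 75 ≡ 41. → (22, 41)
7G: (22, 41) + (0, 26). λ = (26 - 41)/(0 - 22) ≡ 64/57 mod 79. 57⁻¹ ≡ 61 (mod 79) since 57·61 = 3477 ≡ 1, so λ ≡ 33.
  x = λ² - 22 - 0 = 1089 - 22 ≡ 40; y = λ·(22 - 40) - 41 ≡ 76. → (40, 76)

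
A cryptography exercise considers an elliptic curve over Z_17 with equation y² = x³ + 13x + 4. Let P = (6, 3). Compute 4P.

Double-and-add on 4 = (100)₂. Start with P = (6, 3) for the leading 1-bit.
double: tangent at (6, 3): λ = (3·6² + 13)/(2·3) ≡ 2/6. 6⁻¹ ≡ 3 (mod 17) since 6·3 = 18 ≡ 1, so λ ≡ 2·3 ≡ 6.
  x = λ² - 6 - 6 = 36 - 12 ≡ 7; y = λ·(6 - 7) - 3 ≡ 8. → (7, 8)
double: tangent at (7, 8): λ = (3·7² + 13)/(2·8) ≡ 7/16. 16⁻¹ ≡ 16 (mod 17), so λ ≡ 7·16 ≡ 10.
  x = λ² - 7 - 7 = 100 - 14 ≡ 1; y = λ·(7 - 1) - 8 ≡ 1. → (1, 1)

(1, 1)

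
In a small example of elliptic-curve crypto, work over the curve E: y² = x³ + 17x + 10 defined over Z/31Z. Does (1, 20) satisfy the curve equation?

y² = 20² ≡ 28; x³ + 17x + 10 = 28 ≡ 28 (mod 31). 28 = 28.

yes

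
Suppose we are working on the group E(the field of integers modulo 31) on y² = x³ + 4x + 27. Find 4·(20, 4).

Write G = (20, 4).
Repeated addition: build up to 4G.
2G: tangent at (20, 4): λ = (3·20² + 4)/(2·4) ≡ 26/8. 8⁻¹ ≡ 4 (mod 31), so λ ≡ 26·4 ≡ 11.
  x = λ² - 20 - 20 = 121 - 40 ≡ 19; y = λ·(20 - 19) - 4 ≡ 7. → (19, 7)
3G: (19, 7) + (20, 4). λ = (4 - 7)/(20 - 19) ≡ 28/1 mod 31. 1⁻¹ ≡ 1 (mod 31) since 1·1 = 1 ≡ 1, so λ ≡ 28.
  x = λ² - 19 - 20 = 784 - 39 ≡ 1; y = λ·(19 - 1) - 7 ≡ 1. → (1, 1)
4G: (1, 1) + (20, 4). λ = (4 - 1)/(20 - 1) ≡ 3/19 mod 31. 19⁻¹ ≡ 18 (mod 31), so λ ≡ 23.
  x = λ² - 1 - 20 = 529 - 21 ≡ 12; y = λ·(1 - 12) - 1 ≡ 25. → (12, 25)

(12, 25)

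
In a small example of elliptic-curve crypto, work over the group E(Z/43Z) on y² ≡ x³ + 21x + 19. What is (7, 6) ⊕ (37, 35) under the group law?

(34, 41)

(7, 6) + (37, 35). λ = (35 - 6)/(37 - 7) ≡ 29/30 mod 43. 30⁻¹ ≡ 33 (mod 43) since 30·33 = 990 ≡ 1, so λ ≡ 11.
  x = λ² - 7 - 37 = 121 - 44 ≡ 34; y = λ·(7 - 34) - 6 ≡ 41. → (34, 41)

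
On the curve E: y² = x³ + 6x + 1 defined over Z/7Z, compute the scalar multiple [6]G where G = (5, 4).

(2, 0)

Repeated addition: build up to 6G.
2G: tangent at (5, 4): λ = (3·5² + 6)/(2·4) ≡ 4/1. 1⁻¹ ≡ 1 (mod 7), so λ ≡ 4·1 ≡ 4.
  x = λ² - 5 - 5 = 16 - 10 ≡ 6; y = λ·(5 - 6) - 4 ≡ 6. → (6, 6)
3G: (6, 6) + (5, 4). λ = (4 - 6)/(5 - 6) ≡ 5/6 mod 7. 6⁻¹ ≡ 6 (mod 7) since 6·6 = 36 ≡ 1, so λ ≡ 2.
  x = λ² - 6 - 5 = 4 - 11 ≡ 0; y = λ·(6 - 0) - 6 ≡ 6. → (0, 6)
4G: (0, 6) + (5, 4). λ = (4 - 6)/(5 - 0) ≡ 5/5 mod 7. 5⁻¹ ≡ 3 (mod 7) since 5·3 = 15 ≡ 1, so λ ≡ 1.
  x = λ² - 0 - 5 = 1 - 5 ≡ 3; y = λ·(0 - 3) - 6 ≡ 5. → (3, 5)
5G: (3, 5) + (5, 4). λ = (4 - 5)/(5 - 3) ≡ 6/2 mod 7. 2⁻¹ ≡ 4 (mod 7) since 2·4 = 8 ≡ 1, so λ ≡ 3.
  x = λ² - 3 - 5 = 9 - 8 ≡ 1; y = λ·(3 - 1) - 5 ≡ 1. → (1, 1)
6G: (1, 1) + (5, 4). λ = (4 - 1)/(5 - 1) ≡ 3/4 mod 7. 4⁻¹ ≡ 2 (mod 7), so λ ≡ 6.
  x = λ² - 1 - 5 = 36 - 6 ≡ 2; y = λ·(1 - 2) - 1 ≡ 0. → (2, 0)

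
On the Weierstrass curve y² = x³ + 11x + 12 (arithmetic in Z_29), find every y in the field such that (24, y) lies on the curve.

8, 21

x³ + 11x + 12 = 14100 ≡ 6 (mod 29).
Square roots of 6 mod 29: 8 and 21 (since 8² = 64 ≡ 6).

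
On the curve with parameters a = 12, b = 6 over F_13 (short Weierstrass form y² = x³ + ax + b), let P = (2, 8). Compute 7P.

Double-and-add on 7 = (111)₂. Start with P = (2, 8) for the leading 1-bit.
double: tangent at (2, 8): λ = (3·2² + 12)/(2·8) ≡ 11/3. 3⁻¹ ≡ 9 (mod 13) since 3·9 = 27 ≡ 1, so λ ≡ 11·9 ≡ 8.
  x = λ² - 2 - 2 = 64 - 4 ≡ 8; y = λ·(2 - 8) - 8 ≡ 9. → (8, 9)
add P: (8, 9) + (2, 8). λ = (8 - 9)/(2 - 8) ≡ 12/7 mod 13. 7⁻¹ ≡ 2 (mod 13) since 7·2 = 14 ≡ 1, so λ ≡ 11.
  x = λ² - 8 - 2 = 121 - 10 ≡ 7; y = λ·(8 - 7) - 9 ≡ 2. → (7, 2)
double: tangent at (7, 2): λ = (3·7² + 12)/(2·2) ≡ 3/4. 4⁻¹ ≡ 10 (mod 13) since 4·10 = 40 ≡ 1, so λ ≡ 3·10 ≡ 4.
  x = λ² - 7 - 7 = 16 - 14 ≡ 2; y = λ·(7 - 2) - 2 ≡ 5. → (2, 5)
add P: (2, 5) + (2, 8): same x and y₁ ≡ -y₂, so the sum is O.

O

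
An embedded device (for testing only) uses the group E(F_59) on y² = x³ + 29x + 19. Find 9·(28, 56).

Write G = (28, 56).
Double-and-add on 9 = (1001)₂. Start with G = (28, 56) for the leading 1-bit.
double: tangent at (28, 56): λ = (3·28² + 29)/(2·56) ≡ 21/53. 53⁻¹ ≡ 49 (mod 59) since 53·49 = 2597 ≡ 1, so λ ≡ 21·49 ≡ 26.
  x = λ² - 28 - 28 = 676 - 56 ≡ 30; y = λ·(28 - 30) - 56 ≡ 10. → (30, 10)
double: tangent at (30, 10): λ = (3·30² + 29)/(2·10) ≡ 15/20. 20⁻¹ ≡ 3 (mod 59), so λ ≡ 15·3 ≡ 45.
  x = λ² - 30 - 30 = 2025 - 60 ≡ 18; y = λ·(30 - 18) - 10 ≡ 58. → (18, 58)
double: tangent at (18, 58): λ = (3·18² + 29)/(2·58) ≡ 57/57. 57⁻¹ ≡ 29 (mod 59) since 57·29 = 1653 ≡ 1, so λ ≡ 57·29 ≡ 1.
  x = λ² - 18 - 18 = 1 - 36 ≡ 24; y = λ·(18 - 24) - 58 ≡ 54. → (24, 54)
add G: (24, 54) + (28, 56). λ = (56 - 54)/(28 - 24) ≡ 2/4 mod 59. 4⁻¹ ≡ 15 (mod 59), so λ ≡ 30.
  x = λ² - 24 - 28 = 900 - 52 ≡ 22; y = λ·(24 - 22) - 54 ≡ 6. → (22, 6)

(22, 6)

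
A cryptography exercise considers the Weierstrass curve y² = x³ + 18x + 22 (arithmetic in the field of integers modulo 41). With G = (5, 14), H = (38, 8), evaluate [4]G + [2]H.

First 4G:
Repeated addition: build up to 4G.
2G: tangent at (5, 14): λ = (3·5² + 18)/(2·14) ≡ 11/28. 28⁻¹ ≡ 22 (mod 41), so λ ≡ 11·22 ≡ 37.
  x = λ² - 5 - 5 = 1369 - 10 ≡ 6; y = λ·(5 - 6) - 14 ≡ 31. → (6, 31)
3G: (6, 31) + (5, 14). λ = (14 - 31)/(5 - 6) ≡ 24/40 mod 41. 40⁻¹ ≡ 40 (mod 41) since 40·40 = 1600 ≡ 1, so λ ≡ 17.
  x = λ² - 6 - 5 = 289 - 11 ≡ 32; y = λ·(6 - 32) - 31 ≡ 19. → (32, 19)
4G: (32, 19) + (5, 14). λ = (14 - 19)/(5 - 32) ≡ 36/14 mod 41. 14⁻¹ ≡ 3 (mod 41), so λ ≡ 26.
  x = λ² - 32 - 5 = 676 - 37 ≡ 24; y = λ·(32 - 24) - 19 ≡ 25. → (24, 25)
4G = (24, 25).
Next 2H:
Repeated addition: build up to 2H.
2H: tangent at (38, 8): λ = (3·38² + 18)/(2·8) ≡ 4/16. 16⁻¹ ≡ 18 (mod 41) since 16·18 = 288 ≡ 1, so λ ≡ 4·18 ≡ 31.
  x = λ² - 38 - 38 = 961 - 76 ≡ 24; y = λ·(38 - 24) - 8 ≡ 16. → (24, 16)
2H = (24, 16).
Finally 4G + 2H:
(24, 25) + (24, 16): same x and y₁ ≡ -y₂, so the sum is 𝒪.

O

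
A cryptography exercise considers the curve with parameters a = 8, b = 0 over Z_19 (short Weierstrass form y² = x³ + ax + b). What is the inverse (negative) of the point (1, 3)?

-(1, 3) = (1, -3 mod 19) = (1, 16).

(1, 16)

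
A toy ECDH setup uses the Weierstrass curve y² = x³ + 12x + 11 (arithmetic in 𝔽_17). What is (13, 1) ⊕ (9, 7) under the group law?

(13, 1) + (9, 7). λ = (7 - 1)/(9 - 13) ≡ 6/13 mod 17. 13⁻¹ ≡ 4 (mod 17), so λ ≡ 7.
  x = λ² - 13 - 9 = 49 - 22 ≡ 10; y = λ·(13 - 10) - 1 ≡ 3. → (10, 3)

(10, 3)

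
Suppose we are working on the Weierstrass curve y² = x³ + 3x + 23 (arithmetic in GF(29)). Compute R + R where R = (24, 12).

tangent at (24, 12): λ = (3·24² + 3)/(2·12) ≡ 20/24. 24⁻¹ ≡ 23 (mod 29) since 24·23 = 552 ≡ 1, so λ ≡ 20·23 ≡ 25.
  x = λ² - 24 - 24 = 625 - 48 ≡ 26; y = λ·(24 - 26) - 12 ≡ 25. → (26, 25)

(26, 25)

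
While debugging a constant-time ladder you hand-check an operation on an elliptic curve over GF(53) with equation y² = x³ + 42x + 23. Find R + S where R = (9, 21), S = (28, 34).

(9, 21) + (28, 34). λ = (34 - 21)/(28 - 9) ≡ 13/19 mod 53. 19⁻¹ ≡ 14 (mod 53), so λ ≡ 23.
  x = λ² - 9 - 28 = 529 - 37 ≡ 15; y = λ·(9 - 15) - 21 ≡ 0. → (15, 0)

(15, 0)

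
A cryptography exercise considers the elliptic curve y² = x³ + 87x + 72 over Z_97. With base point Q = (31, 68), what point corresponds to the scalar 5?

(22, 86)

Repeated addition: build up to 5Q.
2Q: tangent at (31, 68): λ = (3·31² + 87)/(2·68) ≡ 60/39. 39⁻¹ ≡ 5 (mod 97), so λ ≡ 60·5 ≡ 9.
  x = λ² - 31 - 31 = 81 - 62 ≡ 19; y = λ·(31 - 19) - 68 ≡ 40. → (19, 40)
3Q: (19, 40) + (31, 68). λ = (68 - 40)/(31 - 19) ≡ 28/12 mod 97. 12⁻¹ ≡ 89 (mod 97), so λ ≡ 67.
  x = λ² - 19 - 31 = 4489 - 50 ≡ 74; y = λ·(19 - 74) - 40 ≡ 58. → (74, 58)
4Q: (74, 58) + (31, 68). λ = (68 - 58)/(31 - 74) ≡ 10/54 mod 97. 54⁻¹ ≡ 9 (mod 97), so λ ≡ 90.
  x = λ² - 74 - 31 = 8100 - 105 ≡ 41; y = λ·(74 - 41) - 58 ≡ 2. → (41, 2)
5Q: (41, 2) + (31, 68). λ = (68 - 2)/(31 - 41) ≡ 66/87 mod 97. 87⁻¹ ≡ 29 (mod 97) since 87·29 = 2523 ≡ 1, so λ ≡ 71.
  x = λ² - 41 - 31 = 5041 - 72 ≡ 22; y = λ·(41 - 22) - 2 ≡ 86. → (22, 86)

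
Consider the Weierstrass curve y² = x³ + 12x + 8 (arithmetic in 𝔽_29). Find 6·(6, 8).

(3, 10)

Write P = (6, 8).
Double-and-add on 6 = (110)₂. Start with P = (6, 8) for the leading 1-bit.
double: tangent at (6, 8): λ = (3·6² + 12)/(2·8) ≡ 4/16. 16⁻¹ ≡ 20 (mod 29), so λ ≡ 4·20 ≡ 22.
  x = λ² - 6 - 6 = 484 - 12 ≡ 8; y = λ·(6 - 8) - 8 ≡ 6. → (8, 6)
add P: (8, 6) + (6, 8). λ = (8 - 6)/(6 - 8) ≡ 2/27 mod 29. 27⁻¹ ≡ 14 (mod 29) since 27·14 = 378 ≡ 1, so λ ≡ 28.
  x = λ² - 8 - 6 = 784 - 14 ≡ 16; y = λ·(8 - 16) - 6 ≡ 2. → (16, 2)
double: tangent at (16, 2): λ = (3·16² + 12)/(2·2) ≡ 26/4. 4⁻¹ ≡ 22 (mod 29) since 4·22 = 88 ≡ 1, so λ ≡ 26·22 ≡ 21.
  x = λ² - 16 - 16 = 441 - 32 ≡ 3; y = λ·(16 - 3) - 2 ≡ 10. → (3, 10)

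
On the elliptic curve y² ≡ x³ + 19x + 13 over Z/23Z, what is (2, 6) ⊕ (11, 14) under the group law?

(2, 6) + (11, 14). λ = (14 - 6)/(11 - 2) ≡ 8/9 mod 23. 9⁻¹ ≡ 18 (mod 23), so λ ≡ 6.
  x = λ² - 2 - 11 = 36 - 13 ≡ 0; y = λ·(2 - 0) - 6 ≡ 6. → (0, 6)

(0, 6)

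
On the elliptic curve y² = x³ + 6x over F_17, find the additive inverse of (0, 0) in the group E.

-(0, 0) = (0, -0 mod 17) = (0, 0).

(0, 0)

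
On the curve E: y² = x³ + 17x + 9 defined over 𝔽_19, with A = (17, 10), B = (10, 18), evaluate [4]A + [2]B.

(11, 8)

First 4A:
Double-and-add on 4 = (100)₂. Start with A = (17, 10) for the leading 1-bit.
double: tangent at (17, 10): λ = (3·17² + 17)/(2·10) ≡ 10/1. 1⁻¹ ≡ 1 (mod 19), so λ ≡ 10·1 ≡ 10.
  x = λ² - 17 - 17 = 100 - 34 ≡ 9; y = λ·(17 - 9) - 10 ≡ 13. → (9, 13)
double: tangent at (9, 13): λ = (3·9² + 17)/(2·13) ≡ 13/7. 7⁻¹ ≡ 11 (mod 19), so λ ≡ 13·11 ≡ 10.
  x = λ² - 9 - 9 = 100 - 18 ≡ 6; y = λ·(9 - 6) - 13 ≡ 17. → (6, 17)
4A = (6, 17).
Next 2B:
Repeated addition: build up to 2B.
2B: tangent at (10, 18): λ = (3·10² + 17)/(2·18) ≡ 13/17. 17⁻¹ ≡ 9 (mod 19), so λ ≡ 13·9 ≡ 3.
  x = λ² - 10 - 10 = 9 - 20 ≡ 8; y = λ·(10 - 8) - 18 ≡ 7. → (8, 7)
2B = (8, 7).
Finally 4A + 2B:
(6, 17) + (8, 7). λ = (7 - 17)/(8 - 6) ≡ 9/2 mod 19. 2⁻¹ ≡ 10 (mod 19), so λ ≡ 14.
  x = λ² - 6 - 8 = 196 - 14 ≡ 11; y = λ·(6 - 11) - 17 ≡ 8. → (11, 8)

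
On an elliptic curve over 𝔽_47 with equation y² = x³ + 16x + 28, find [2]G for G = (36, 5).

(0, 34)

tangent at (36, 5): λ = (3·36² + 16)/(2·5) ≡ 3/10. 10⁻¹ ≡ 33 (mod 47) since 10·33 = 330 ≡ 1, so λ ≡ 3·33 ≡ 5.
  x = λ² - 36 - 36 = 25 - 72 ≡ 0; y = λ·(36 - 0) - 5 ≡ 34. → (0, 34)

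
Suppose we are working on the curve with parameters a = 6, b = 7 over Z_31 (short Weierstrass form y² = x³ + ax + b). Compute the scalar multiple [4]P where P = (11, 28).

O

Double-and-add on 4 = (100)₂. Start with P = (11, 28) for the leading 1-bit.
double: tangent at (11, 28): λ = (3·11² + 6)/(2·28) ≡ 28/25. 25⁻¹ ≡ 5 (mod 31), so λ ≡ 28·5 ≡ 16.
  x = λ² - 11 - 11 = 256 - 22 ≡ 17; y = λ·(11 - 17) - 28 ≡ 0. → (17, 0)
double: (17, 0) + (17, 0): same x and y₁ ≡ -y₂, so the sum is 𝒪.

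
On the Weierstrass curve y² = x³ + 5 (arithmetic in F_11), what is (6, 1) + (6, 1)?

tangent at (6, 1): λ = (3·6² + 0)/(2·1) ≡ 9/2. 2⁻¹ ≡ 6 (mod 11) since 2·6 = 12 ≡ 1, so λ ≡ 9·6 ≡ 10.
  x = λ² - 6 - 6 = 100 - 12 ≡ 0; y = λ·(6 - 0) - 1 ≡ 4. → (0, 4)

(0, 4)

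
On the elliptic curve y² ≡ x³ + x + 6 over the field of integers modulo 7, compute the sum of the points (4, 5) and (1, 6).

(4, 5) + (1, 6). λ = (6 - 5)/(1 - 4) ≡ 1/4 mod 7. 4⁻¹ ≡ 2 (mod 7) since 4·2 = 8 ≡ 1, so λ ≡ 2.
  x = λ² - 4 - 1 = 4 - 5 ≡ 6; y = λ·(4 - 6) - 5 ≡ 5. → (6, 5)

(6, 5)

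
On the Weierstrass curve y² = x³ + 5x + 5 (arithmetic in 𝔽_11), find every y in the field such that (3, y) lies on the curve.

5, 6

x³ + 5x + 5 = 47 ≡ 3 (mod 11).
Square roots of 3 mod 11: 5 and 6 (since 5² = 25 ≡ 3).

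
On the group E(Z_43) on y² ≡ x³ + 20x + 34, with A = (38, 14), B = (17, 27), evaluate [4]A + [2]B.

(13, 13)

First 4A:
Repeated addition: build up to 4A.
2A: tangent at (38, 14): λ = (3·38² + 20)/(2·14) ≡ 9/28. 28⁻¹ ≡ 20 (mod 43), so λ ≡ 9·20 ≡ 8.
  x = λ² - 38 - 38 = 64 - 76 ≡ 31; y = λ·(38 - 31) - 14 ≡ 42. → (31, 42)
3A: (31, 42) + (38, 14). λ = (14 - 42)/(38 - 31) ≡ 15/7 mod 43. 7⁻¹ ≡ 37 (mod 43), so λ ≡ 39.
  x = λ² - 31 - 38 = 1521 - 69 ≡ 33; y = λ·(31 - 33) - 42 ≡ 9. → (33, 9)
4A: (33, 9) + (38, 14). λ = (14 - 9)/(38 - 33) ≡ 5/5 mod 43. 5⁻¹ ≡ 26 (mod 43), so λ ≡ 1.
  x = λ² - 33 - 38 = 1 - 71 ≡ 16; y = λ·(33 - 16) - 9 ≡ 8. → (16, 8)
4A = (16, 8).
Next 2B:
Repeated addition: build up to 2B.
2B: tangent at (17, 27): λ = (3·17² + 20)/(2·27) ≡ 27/11. 11⁻¹ ≡ 4 (mod 43) since 11·4 = 44 ≡ 1, so λ ≡ 27·4 ≡ 22.
  x = λ² - 17 - 17 = 484 - 34 ≡ 20; y = λ·(17 - 20) - 27 ≡ 36. → (20, 36)
2B = (20, 36).
Finally 4A + 2B:
(16, 8) + (20, 36). λ = (36 - 8)/(20 - 16) ≡ 28/4 mod 43. 4⁻¹ ≡ 11 (mod 43), so λ ≡ 7.
  x = λ² - 16 - 20 = 49 - 36 ≡ 13; y = λ·(16 - 13) - 8 ≡ 13. → (13, 13)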